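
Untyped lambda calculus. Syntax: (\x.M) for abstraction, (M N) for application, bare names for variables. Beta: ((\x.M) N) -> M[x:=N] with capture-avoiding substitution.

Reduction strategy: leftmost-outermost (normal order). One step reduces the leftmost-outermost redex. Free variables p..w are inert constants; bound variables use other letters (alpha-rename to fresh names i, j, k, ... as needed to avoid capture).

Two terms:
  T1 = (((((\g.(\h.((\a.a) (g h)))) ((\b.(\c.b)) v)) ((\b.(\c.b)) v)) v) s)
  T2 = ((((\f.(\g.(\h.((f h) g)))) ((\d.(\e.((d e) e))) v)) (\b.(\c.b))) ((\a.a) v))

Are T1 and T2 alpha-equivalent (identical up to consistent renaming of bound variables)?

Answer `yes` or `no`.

Answer: no

Derivation:
Term 1: (((((\g.(\h.((\a.a) (g h)))) ((\b.(\c.b)) v)) ((\b.(\c.b)) v)) v) s)
Term 2: ((((\f.(\g.(\h.((f h) g)))) ((\d.(\e.((d e) e))) v)) (\b.(\c.b))) ((\a.a) v))
Alpha-equivalence: compare structure up to binder renaming.
Result: False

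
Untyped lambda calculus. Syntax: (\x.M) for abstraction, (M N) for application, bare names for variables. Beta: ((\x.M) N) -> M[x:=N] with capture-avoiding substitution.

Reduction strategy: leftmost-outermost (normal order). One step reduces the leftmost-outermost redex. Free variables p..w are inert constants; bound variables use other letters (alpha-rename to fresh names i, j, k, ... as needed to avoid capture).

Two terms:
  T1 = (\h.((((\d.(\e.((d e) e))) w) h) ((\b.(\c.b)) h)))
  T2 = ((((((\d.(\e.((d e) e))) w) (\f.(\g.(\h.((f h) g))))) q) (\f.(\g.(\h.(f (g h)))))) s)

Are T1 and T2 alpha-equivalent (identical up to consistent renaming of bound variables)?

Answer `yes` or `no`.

Term 1: (\h.((((\d.(\e.((d e) e))) w) h) ((\b.(\c.b)) h)))
Term 2: ((((((\d.(\e.((d e) e))) w) (\f.(\g.(\h.((f h) g))))) q) (\f.(\g.(\h.(f (g h)))))) s)
Alpha-equivalence: compare structure up to binder renaming.
Result: False

Answer: no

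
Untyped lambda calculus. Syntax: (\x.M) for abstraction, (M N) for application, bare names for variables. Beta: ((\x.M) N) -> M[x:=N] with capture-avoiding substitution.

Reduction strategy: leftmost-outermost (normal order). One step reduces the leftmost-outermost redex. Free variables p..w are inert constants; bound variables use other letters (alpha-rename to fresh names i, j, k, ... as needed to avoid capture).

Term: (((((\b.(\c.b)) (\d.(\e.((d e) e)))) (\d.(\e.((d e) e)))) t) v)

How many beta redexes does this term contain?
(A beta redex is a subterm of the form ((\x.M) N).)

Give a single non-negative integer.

Term: (((((\b.(\c.b)) (\d.(\e.((d e) e)))) (\d.(\e.((d e) e)))) t) v)
  Redex: ((\b.(\c.b)) (\d.(\e.((d e) e))))
Total redexes: 1

Answer: 1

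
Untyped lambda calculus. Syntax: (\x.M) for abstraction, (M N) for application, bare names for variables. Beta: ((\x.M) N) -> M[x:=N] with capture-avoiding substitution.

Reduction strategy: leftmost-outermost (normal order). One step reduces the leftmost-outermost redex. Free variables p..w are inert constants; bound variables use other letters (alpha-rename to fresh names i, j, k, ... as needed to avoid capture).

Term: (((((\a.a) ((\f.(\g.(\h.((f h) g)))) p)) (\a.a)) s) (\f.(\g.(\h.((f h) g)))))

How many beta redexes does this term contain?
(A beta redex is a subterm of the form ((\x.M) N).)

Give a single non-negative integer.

Answer: 2

Derivation:
Term: (((((\a.a) ((\f.(\g.(\h.((f h) g)))) p)) (\a.a)) s) (\f.(\g.(\h.((f h) g)))))
  Redex: ((\a.a) ((\f.(\g.(\h.((f h) g)))) p))
  Redex: ((\f.(\g.(\h.((f h) g)))) p)
Total redexes: 2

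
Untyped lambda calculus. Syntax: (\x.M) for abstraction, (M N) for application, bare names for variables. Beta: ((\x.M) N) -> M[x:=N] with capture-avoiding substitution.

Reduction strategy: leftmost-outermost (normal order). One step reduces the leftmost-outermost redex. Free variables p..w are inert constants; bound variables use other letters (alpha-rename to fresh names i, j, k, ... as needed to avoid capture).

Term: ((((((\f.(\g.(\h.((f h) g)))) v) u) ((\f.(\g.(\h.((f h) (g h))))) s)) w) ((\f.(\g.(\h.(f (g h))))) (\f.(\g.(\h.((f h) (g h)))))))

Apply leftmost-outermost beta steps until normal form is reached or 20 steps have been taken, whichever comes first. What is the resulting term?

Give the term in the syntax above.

Step 0: ((((((\f.(\g.(\h.((f h) g)))) v) u) ((\f.(\g.(\h.((f h) (g h))))) s)) w) ((\f.(\g.(\h.(f (g h))))) (\f.(\g.(\h.((f h) (g h)))))))
Step 1: (((((\g.(\h.((v h) g))) u) ((\f.(\g.(\h.((f h) (g h))))) s)) w) ((\f.(\g.(\h.(f (g h))))) (\f.(\g.(\h.((f h) (g h)))))))
Step 2: ((((\h.((v h) u)) ((\f.(\g.(\h.((f h) (g h))))) s)) w) ((\f.(\g.(\h.(f (g h))))) (\f.(\g.(\h.((f h) (g h)))))))
Step 3: ((((v ((\f.(\g.(\h.((f h) (g h))))) s)) u) w) ((\f.(\g.(\h.(f (g h))))) (\f.(\g.(\h.((f h) (g h)))))))
Step 4: ((((v (\g.(\h.((s h) (g h))))) u) w) ((\f.(\g.(\h.(f (g h))))) (\f.(\g.(\h.((f h) (g h)))))))
Step 5: ((((v (\g.(\h.((s h) (g h))))) u) w) (\g.(\h.((\f.(\g.(\h.((f h) (g h))))) (g h)))))
Step 6: ((((v (\g.(\h.((s h) (g h))))) u) w) (\g.(\h.(\i.(\j.(((g h) j) (i j)))))))

Answer: ((((v (\g.(\h.((s h) (g h))))) u) w) (\g.(\h.(\i.(\j.(((g h) j) (i j)))))))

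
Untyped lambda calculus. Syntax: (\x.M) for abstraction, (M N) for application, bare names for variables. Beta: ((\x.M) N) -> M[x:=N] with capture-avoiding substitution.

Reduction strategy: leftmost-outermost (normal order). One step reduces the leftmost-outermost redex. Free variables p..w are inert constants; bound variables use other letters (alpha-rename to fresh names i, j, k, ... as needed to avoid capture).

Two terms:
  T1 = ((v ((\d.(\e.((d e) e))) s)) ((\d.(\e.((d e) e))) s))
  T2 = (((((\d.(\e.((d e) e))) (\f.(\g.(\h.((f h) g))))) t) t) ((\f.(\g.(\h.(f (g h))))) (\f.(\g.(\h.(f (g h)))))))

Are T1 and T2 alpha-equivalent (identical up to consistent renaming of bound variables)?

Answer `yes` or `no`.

Answer: no

Derivation:
Term 1: ((v ((\d.(\e.((d e) e))) s)) ((\d.(\e.((d e) e))) s))
Term 2: (((((\d.(\e.((d e) e))) (\f.(\g.(\h.((f h) g))))) t) t) ((\f.(\g.(\h.(f (g h))))) (\f.(\g.(\h.(f (g h)))))))
Alpha-equivalence: compare structure up to binder renaming.
Result: False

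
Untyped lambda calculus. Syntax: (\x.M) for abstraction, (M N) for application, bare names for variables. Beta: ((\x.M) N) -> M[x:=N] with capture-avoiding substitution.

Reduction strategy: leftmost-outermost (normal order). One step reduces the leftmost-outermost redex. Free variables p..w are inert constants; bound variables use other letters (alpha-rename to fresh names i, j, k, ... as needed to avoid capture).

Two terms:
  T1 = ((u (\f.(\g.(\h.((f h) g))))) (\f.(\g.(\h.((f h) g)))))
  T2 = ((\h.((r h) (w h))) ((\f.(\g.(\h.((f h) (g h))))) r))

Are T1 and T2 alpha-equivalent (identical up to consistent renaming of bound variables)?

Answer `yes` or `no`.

Answer: no

Derivation:
Term 1: ((u (\f.(\g.(\h.((f h) g))))) (\f.(\g.(\h.((f h) g)))))
Term 2: ((\h.((r h) (w h))) ((\f.(\g.(\h.((f h) (g h))))) r))
Alpha-equivalence: compare structure up to binder renaming.
Result: False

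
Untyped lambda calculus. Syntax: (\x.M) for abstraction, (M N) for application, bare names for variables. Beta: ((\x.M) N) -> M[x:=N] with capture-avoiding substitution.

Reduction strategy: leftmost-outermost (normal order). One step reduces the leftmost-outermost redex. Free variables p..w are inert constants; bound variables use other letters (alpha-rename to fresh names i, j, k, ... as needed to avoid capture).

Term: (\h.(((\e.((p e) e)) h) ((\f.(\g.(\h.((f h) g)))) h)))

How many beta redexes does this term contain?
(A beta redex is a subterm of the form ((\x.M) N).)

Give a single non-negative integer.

Term: (\h.(((\e.((p e) e)) h) ((\f.(\g.(\h.((f h) g)))) h)))
  Redex: ((\e.((p e) e)) h)
  Redex: ((\f.(\g.(\h.((f h) g)))) h)
Total redexes: 2

Answer: 2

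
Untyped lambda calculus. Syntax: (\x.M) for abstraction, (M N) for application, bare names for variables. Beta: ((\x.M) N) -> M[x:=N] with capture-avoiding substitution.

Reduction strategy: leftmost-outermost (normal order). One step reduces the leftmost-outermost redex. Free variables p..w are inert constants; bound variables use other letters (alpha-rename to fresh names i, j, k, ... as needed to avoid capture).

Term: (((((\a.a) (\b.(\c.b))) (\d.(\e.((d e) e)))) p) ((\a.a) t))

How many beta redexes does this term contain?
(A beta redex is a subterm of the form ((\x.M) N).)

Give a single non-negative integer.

Answer: 2

Derivation:
Term: (((((\a.a) (\b.(\c.b))) (\d.(\e.((d e) e)))) p) ((\a.a) t))
  Redex: ((\a.a) (\b.(\c.b)))
  Redex: ((\a.a) t)
Total redexes: 2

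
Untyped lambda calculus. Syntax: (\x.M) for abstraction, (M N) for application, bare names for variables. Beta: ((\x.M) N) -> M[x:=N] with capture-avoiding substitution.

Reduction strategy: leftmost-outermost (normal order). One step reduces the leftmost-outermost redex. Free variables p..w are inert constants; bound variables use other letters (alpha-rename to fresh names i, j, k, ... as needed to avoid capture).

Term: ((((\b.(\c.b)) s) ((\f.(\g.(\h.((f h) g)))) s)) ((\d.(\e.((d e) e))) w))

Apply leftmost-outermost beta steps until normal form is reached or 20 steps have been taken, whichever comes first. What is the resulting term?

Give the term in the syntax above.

Step 0: ((((\b.(\c.b)) s) ((\f.(\g.(\h.((f h) g)))) s)) ((\d.(\e.((d e) e))) w))
Step 1: (((\c.s) ((\f.(\g.(\h.((f h) g)))) s)) ((\d.(\e.((d e) e))) w))
Step 2: (s ((\d.(\e.((d e) e))) w))
Step 3: (s (\e.((w e) e)))

Answer: (s (\e.((w e) e)))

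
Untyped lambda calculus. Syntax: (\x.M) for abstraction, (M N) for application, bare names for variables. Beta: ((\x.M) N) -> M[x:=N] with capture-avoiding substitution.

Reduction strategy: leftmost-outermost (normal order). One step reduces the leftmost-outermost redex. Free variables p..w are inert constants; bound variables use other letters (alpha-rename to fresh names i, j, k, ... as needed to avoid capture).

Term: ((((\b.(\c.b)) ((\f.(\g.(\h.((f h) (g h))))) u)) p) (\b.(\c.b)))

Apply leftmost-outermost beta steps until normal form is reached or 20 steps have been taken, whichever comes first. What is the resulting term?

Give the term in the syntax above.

Answer: (\h.((u h) (\c.h)))

Derivation:
Step 0: ((((\b.(\c.b)) ((\f.(\g.(\h.((f h) (g h))))) u)) p) (\b.(\c.b)))
Step 1: (((\c.((\f.(\g.(\h.((f h) (g h))))) u)) p) (\b.(\c.b)))
Step 2: (((\f.(\g.(\h.((f h) (g h))))) u) (\b.(\c.b)))
Step 3: ((\g.(\h.((u h) (g h)))) (\b.(\c.b)))
Step 4: (\h.((u h) ((\b.(\c.b)) h)))
Step 5: (\h.((u h) (\c.h)))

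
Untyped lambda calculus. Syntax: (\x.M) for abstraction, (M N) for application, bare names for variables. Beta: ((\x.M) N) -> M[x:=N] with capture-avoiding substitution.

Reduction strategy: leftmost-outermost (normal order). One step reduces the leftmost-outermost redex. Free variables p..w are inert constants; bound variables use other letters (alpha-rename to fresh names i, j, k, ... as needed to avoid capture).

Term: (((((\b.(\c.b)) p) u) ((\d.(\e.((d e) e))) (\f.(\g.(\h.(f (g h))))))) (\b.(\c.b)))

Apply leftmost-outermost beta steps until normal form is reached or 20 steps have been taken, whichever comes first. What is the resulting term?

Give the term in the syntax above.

Step 0: (((((\b.(\c.b)) p) u) ((\d.(\e.((d e) e))) (\f.(\g.(\h.(f (g h))))))) (\b.(\c.b)))
Step 1: ((((\c.p) u) ((\d.(\e.((d e) e))) (\f.(\g.(\h.(f (g h))))))) (\b.(\c.b)))
Step 2: ((p ((\d.(\e.((d e) e))) (\f.(\g.(\h.(f (g h))))))) (\b.(\c.b)))
Step 3: ((p (\e.(((\f.(\g.(\h.(f (g h))))) e) e))) (\b.(\c.b)))
Step 4: ((p (\e.((\g.(\h.(e (g h)))) e))) (\b.(\c.b)))
Step 5: ((p (\e.(\h.(e (e h))))) (\b.(\c.b)))

Answer: ((p (\e.(\h.(e (e h))))) (\b.(\c.b)))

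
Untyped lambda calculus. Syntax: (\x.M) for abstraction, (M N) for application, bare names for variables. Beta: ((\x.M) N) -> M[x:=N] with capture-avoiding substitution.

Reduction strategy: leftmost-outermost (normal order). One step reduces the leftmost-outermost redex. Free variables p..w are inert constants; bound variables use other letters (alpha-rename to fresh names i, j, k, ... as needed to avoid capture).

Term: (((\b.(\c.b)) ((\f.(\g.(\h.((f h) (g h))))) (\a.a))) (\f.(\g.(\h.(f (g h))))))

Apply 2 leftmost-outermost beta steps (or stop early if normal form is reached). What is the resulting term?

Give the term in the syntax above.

Step 0: (((\b.(\c.b)) ((\f.(\g.(\h.((f h) (g h))))) (\a.a))) (\f.(\g.(\h.(f (g h))))))
Step 1: ((\c.((\f.(\g.(\h.((f h) (g h))))) (\a.a))) (\f.(\g.(\h.(f (g h))))))
Step 2: ((\f.(\g.(\h.((f h) (g h))))) (\a.a))

Answer: ((\f.(\g.(\h.((f h) (g h))))) (\a.a))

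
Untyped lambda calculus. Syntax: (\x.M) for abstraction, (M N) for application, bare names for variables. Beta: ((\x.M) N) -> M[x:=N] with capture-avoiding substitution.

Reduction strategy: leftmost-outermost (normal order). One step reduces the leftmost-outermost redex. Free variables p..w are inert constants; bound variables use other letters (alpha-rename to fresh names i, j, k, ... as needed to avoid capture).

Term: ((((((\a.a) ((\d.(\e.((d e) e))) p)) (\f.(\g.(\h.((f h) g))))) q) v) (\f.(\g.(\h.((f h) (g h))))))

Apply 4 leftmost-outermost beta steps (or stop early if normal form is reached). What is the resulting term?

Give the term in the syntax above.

Answer: (((((p (\f.(\g.(\h.((f h) g))))) (\f.(\g.(\h.((f h) g))))) q) v) (\f.(\g.(\h.((f h) (g h))))))

Derivation:
Step 0: ((((((\a.a) ((\d.(\e.((d e) e))) p)) (\f.(\g.(\h.((f h) g))))) q) v) (\f.(\g.(\h.((f h) (g h))))))
Step 1: ((((((\d.(\e.((d e) e))) p) (\f.(\g.(\h.((f h) g))))) q) v) (\f.(\g.(\h.((f h) (g h))))))
Step 2: (((((\e.((p e) e)) (\f.(\g.(\h.((f h) g))))) q) v) (\f.(\g.(\h.((f h) (g h))))))
Step 3: (((((p (\f.(\g.(\h.((f h) g))))) (\f.(\g.(\h.((f h) g))))) q) v) (\f.(\g.(\h.((f h) (g h))))))
Step 4: (normal form reached)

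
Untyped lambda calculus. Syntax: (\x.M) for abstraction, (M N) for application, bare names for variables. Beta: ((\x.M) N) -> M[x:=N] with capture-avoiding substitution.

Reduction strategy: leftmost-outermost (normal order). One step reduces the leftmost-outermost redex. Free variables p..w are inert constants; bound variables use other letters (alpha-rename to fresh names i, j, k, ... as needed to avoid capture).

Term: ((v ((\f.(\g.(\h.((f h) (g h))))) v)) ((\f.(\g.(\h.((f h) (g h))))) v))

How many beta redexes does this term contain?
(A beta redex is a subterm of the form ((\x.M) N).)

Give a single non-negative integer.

Term: ((v ((\f.(\g.(\h.((f h) (g h))))) v)) ((\f.(\g.(\h.((f h) (g h))))) v))
  Redex: ((\f.(\g.(\h.((f h) (g h))))) v)
  Redex: ((\f.(\g.(\h.((f h) (g h))))) v)
Total redexes: 2

Answer: 2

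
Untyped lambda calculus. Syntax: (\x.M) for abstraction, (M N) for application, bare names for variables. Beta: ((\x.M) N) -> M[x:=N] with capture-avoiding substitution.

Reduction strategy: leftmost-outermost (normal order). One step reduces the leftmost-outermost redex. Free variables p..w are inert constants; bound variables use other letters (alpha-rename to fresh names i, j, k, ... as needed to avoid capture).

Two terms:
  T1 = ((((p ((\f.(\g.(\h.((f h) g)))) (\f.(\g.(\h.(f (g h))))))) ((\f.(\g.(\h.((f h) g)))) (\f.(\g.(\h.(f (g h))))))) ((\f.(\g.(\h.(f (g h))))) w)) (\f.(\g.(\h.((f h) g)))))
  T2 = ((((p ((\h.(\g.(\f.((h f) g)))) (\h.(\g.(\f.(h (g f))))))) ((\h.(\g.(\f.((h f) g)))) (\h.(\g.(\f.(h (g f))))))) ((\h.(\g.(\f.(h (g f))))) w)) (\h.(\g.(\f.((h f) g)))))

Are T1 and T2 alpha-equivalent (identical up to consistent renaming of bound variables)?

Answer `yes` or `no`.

Term 1: ((((p ((\f.(\g.(\h.((f h) g)))) (\f.(\g.(\h.(f (g h))))))) ((\f.(\g.(\h.((f h) g)))) (\f.(\g.(\h.(f (g h))))))) ((\f.(\g.(\h.(f (g h))))) w)) (\f.(\g.(\h.((f h) g)))))
Term 2: ((((p ((\h.(\g.(\f.((h f) g)))) (\h.(\g.(\f.(h (g f))))))) ((\h.(\g.(\f.((h f) g)))) (\h.(\g.(\f.(h (g f))))))) ((\h.(\g.(\f.(h (g f))))) w)) (\h.(\g.(\f.((h f) g)))))
Alpha-equivalence: compare structure up to binder renaming.
Result: True

Answer: yes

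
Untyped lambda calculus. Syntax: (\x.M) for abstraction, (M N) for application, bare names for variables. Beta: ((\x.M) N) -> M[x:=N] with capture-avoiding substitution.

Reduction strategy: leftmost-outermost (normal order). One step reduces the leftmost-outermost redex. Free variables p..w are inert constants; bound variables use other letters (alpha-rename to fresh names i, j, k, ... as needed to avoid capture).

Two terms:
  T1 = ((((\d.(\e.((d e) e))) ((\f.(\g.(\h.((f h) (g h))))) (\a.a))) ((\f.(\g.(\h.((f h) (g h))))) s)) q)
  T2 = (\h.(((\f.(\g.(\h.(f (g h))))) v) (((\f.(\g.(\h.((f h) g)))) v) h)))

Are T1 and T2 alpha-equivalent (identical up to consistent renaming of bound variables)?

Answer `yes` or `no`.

Answer: no

Derivation:
Term 1: ((((\d.(\e.((d e) e))) ((\f.(\g.(\h.((f h) (g h))))) (\a.a))) ((\f.(\g.(\h.((f h) (g h))))) s)) q)
Term 2: (\h.(((\f.(\g.(\h.(f (g h))))) v) (((\f.(\g.(\h.((f h) g)))) v) h)))
Alpha-equivalence: compare structure up to binder renaming.
Result: False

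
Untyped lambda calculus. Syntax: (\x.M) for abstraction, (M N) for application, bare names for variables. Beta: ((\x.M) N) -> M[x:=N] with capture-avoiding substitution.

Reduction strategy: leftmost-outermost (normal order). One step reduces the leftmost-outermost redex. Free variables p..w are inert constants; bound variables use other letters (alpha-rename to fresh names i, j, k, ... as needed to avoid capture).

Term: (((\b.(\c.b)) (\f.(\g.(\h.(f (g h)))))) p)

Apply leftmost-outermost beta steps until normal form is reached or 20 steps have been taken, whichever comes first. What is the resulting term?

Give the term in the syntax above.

Step 0: (((\b.(\c.b)) (\f.(\g.(\h.(f (g h)))))) p)
Step 1: ((\c.(\f.(\g.(\h.(f (g h)))))) p)
Step 2: (\f.(\g.(\h.(f (g h)))))

Answer: (\f.(\g.(\h.(f (g h)))))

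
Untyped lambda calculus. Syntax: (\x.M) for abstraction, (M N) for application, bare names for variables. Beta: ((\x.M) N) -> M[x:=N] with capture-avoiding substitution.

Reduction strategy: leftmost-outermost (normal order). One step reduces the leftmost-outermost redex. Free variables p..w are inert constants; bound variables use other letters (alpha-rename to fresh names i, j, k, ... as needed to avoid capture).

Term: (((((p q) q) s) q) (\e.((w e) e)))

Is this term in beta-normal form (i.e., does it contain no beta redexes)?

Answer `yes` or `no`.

Term: (((((p q) q) s) q) (\e.((w e) e)))
No beta redexes found.

Answer: yes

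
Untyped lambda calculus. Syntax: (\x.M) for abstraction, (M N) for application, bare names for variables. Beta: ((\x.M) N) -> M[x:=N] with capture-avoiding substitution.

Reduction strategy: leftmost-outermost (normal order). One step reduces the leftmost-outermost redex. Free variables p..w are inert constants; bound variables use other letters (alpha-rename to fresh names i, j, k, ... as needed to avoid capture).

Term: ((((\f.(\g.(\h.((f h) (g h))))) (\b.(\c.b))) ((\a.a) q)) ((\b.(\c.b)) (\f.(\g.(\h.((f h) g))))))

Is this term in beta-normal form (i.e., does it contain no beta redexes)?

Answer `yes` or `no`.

Term: ((((\f.(\g.(\h.((f h) (g h))))) (\b.(\c.b))) ((\a.a) q)) ((\b.(\c.b)) (\f.(\g.(\h.((f h) g))))))
Found 3 beta redex(es).

Answer: no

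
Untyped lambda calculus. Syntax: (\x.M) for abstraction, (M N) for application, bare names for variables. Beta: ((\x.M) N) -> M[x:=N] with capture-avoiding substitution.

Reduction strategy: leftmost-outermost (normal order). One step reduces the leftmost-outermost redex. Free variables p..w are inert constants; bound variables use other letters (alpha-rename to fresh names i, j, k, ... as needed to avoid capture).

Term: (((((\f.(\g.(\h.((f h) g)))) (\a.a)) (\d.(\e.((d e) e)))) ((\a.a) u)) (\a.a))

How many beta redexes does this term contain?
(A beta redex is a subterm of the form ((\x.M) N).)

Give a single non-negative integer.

Answer: 2

Derivation:
Term: (((((\f.(\g.(\h.((f h) g)))) (\a.a)) (\d.(\e.((d e) e)))) ((\a.a) u)) (\a.a))
  Redex: ((\f.(\g.(\h.((f h) g)))) (\a.a))
  Redex: ((\a.a) u)
Total redexes: 2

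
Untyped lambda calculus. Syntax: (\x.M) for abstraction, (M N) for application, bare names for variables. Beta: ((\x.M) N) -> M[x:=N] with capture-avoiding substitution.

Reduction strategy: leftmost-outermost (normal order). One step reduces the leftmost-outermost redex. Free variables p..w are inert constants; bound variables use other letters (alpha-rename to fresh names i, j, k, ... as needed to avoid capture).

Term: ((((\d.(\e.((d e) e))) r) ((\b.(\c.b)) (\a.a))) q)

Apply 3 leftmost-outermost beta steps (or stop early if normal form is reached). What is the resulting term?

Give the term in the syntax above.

Answer: (((r (\c.(\a.a))) ((\b.(\c.b)) (\a.a))) q)

Derivation:
Step 0: ((((\d.(\e.((d e) e))) r) ((\b.(\c.b)) (\a.a))) q)
Step 1: (((\e.((r e) e)) ((\b.(\c.b)) (\a.a))) q)
Step 2: (((r ((\b.(\c.b)) (\a.a))) ((\b.(\c.b)) (\a.a))) q)
Step 3: (((r (\c.(\a.a))) ((\b.(\c.b)) (\a.a))) q)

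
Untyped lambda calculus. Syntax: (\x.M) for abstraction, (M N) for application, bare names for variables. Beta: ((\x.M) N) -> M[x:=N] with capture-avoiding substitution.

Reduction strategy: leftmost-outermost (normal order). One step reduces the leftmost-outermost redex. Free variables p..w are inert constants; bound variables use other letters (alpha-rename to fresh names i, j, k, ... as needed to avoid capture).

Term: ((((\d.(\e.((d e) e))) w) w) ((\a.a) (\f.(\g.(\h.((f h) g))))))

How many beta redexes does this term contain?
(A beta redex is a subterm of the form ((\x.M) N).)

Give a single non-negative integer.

Term: ((((\d.(\e.((d e) e))) w) w) ((\a.a) (\f.(\g.(\h.((f h) g))))))
  Redex: ((\d.(\e.((d e) e))) w)
  Redex: ((\a.a) (\f.(\g.(\h.((f h) g)))))
Total redexes: 2

Answer: 2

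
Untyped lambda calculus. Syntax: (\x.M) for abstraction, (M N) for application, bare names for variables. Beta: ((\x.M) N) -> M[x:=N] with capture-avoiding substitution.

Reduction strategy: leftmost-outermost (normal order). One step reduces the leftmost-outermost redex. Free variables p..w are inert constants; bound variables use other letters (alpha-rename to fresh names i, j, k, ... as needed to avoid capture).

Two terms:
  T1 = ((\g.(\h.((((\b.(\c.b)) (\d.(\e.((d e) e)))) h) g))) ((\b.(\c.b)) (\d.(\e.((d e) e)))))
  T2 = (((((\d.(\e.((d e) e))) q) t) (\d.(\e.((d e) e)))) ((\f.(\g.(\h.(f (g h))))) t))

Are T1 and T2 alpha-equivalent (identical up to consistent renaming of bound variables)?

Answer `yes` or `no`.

Answer: no

Derivation:
Term 1: ((\g.(\h.((((\b.(\c.b)) (\d.(\e.((d e) e)))) h) g))) ((\b.(\c.b)) (\d.(\e.((d e) e)))))
Term 2: (((((\d.(\e.((d e) e))) q) t) (\d.(\e.((d e) e)))) ((\f.(\g.(\h.(f (g h))))) t))
Alpha-equivalence: compare structure up to binder renaming.
Result: False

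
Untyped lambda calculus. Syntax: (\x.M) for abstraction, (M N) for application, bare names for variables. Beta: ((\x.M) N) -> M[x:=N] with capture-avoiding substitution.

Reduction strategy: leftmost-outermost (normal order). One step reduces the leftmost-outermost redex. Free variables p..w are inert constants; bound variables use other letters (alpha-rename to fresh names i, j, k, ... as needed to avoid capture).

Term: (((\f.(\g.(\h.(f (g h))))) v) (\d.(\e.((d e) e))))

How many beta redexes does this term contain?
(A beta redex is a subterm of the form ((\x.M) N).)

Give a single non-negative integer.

Term: (((\f.(\g.(\h.(f (g h))))) v) (\d.(\e.((d e) e))))
  Redex: ((\f.(\g.(\h.(f (g h))))) v)
Total redexes: 1

Answer: 1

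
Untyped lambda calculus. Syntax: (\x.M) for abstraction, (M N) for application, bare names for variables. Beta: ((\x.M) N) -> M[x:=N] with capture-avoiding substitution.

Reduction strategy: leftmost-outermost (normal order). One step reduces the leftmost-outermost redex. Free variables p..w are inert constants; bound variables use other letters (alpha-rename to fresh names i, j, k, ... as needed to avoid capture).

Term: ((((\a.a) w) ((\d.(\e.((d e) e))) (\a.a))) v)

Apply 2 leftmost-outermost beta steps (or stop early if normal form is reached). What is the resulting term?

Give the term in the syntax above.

Answer: ((w (\e.(((\a.a) e) e))) v)

Derivation:
Step 0: ((((\a.a) w) ((\d.(\e.((d e) e))) (\a.a))) v)
Step 1: ((w ((\d.(\e.((d e) e))) (\a.a))) v)
Step 2: ((w (\e.(((\a.a) e) e))) v)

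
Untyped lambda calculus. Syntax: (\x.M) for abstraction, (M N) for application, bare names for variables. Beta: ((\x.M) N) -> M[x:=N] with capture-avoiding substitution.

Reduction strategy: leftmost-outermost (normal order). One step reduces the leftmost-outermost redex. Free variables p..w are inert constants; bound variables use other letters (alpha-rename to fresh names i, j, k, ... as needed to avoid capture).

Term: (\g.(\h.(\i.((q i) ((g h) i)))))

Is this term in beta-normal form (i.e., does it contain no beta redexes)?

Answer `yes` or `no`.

Answer: yes

Derivation:
Term: (\g.(\h.(\i.((q i) ((g h) i)))))
No beta redexes found.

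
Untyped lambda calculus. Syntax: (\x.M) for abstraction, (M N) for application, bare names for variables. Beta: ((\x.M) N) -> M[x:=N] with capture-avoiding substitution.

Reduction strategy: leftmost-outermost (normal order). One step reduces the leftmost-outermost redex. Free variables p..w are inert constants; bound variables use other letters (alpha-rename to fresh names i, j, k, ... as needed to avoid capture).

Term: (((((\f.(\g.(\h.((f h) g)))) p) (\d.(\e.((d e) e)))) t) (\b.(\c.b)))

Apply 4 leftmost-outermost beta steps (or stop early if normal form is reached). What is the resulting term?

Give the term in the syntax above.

Answer: (((p t) (\d.(\e.((d e) e)))) (\b.(\c.b)))

Derivation:
Step 0: (((((\f.(\g.(\h.((f h) g)))) p) (\d.(\e.((d e) e)))) t) (\b.(\c.b)))
Step 1: ((((\g.(\h.((p h) g))) (\d.(\e.((d e) e)))) t) (\b.(\c.b)))
Step 2: (((\h.((p h) (\d.(\e.((d e) e))))) t) (\b.(\c.b)))
Step 3: (((p t) (\d.(\e.((d e) e)))) (\b.(\c.b)))
Step 4: (normal form reached)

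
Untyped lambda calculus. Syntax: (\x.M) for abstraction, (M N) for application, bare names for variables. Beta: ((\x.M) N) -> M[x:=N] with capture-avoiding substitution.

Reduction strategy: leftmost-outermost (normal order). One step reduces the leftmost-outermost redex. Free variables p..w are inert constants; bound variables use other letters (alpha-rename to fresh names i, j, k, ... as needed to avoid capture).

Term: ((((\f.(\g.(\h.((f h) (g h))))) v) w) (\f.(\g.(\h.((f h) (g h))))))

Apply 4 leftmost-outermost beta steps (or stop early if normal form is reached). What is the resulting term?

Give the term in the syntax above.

Answer: ((v (\f.(\g.(\h.((f h) (g h)))))) (w (\f.(\g.(\h.((f h) (g h)))))))

Derivation:
Step 0: ((((\f.(\g.(\h.((f h) (g h))))) v) w) (\f.(\g.(\h.((f h) (g h))))))
Step 1: (((\g.(\h.((v h) (g h)))) w) (\f.(\g.(\h.((f h) (g h))))))
Step 2: ((\h.((v h) (w h))) (\f.(\g.(\h.((f h) (g h))))))
Step 3: ((v (\f.(\g.(\h.((f h) (g h)))))) (w (\f.(\g.(\h.((f h) (g h)))))))
Step 4: (normal form reached)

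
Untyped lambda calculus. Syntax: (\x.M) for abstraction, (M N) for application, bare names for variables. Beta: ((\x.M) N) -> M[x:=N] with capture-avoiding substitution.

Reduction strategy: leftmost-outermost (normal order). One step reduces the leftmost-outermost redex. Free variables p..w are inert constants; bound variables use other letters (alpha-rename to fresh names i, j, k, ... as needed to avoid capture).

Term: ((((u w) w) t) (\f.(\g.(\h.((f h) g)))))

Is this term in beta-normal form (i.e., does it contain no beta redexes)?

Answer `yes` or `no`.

Answer: yes

Derivation:
Term: ((((u w) w) t) (\f.(\g.(\h.((f h) g)))))
No beta redexes found.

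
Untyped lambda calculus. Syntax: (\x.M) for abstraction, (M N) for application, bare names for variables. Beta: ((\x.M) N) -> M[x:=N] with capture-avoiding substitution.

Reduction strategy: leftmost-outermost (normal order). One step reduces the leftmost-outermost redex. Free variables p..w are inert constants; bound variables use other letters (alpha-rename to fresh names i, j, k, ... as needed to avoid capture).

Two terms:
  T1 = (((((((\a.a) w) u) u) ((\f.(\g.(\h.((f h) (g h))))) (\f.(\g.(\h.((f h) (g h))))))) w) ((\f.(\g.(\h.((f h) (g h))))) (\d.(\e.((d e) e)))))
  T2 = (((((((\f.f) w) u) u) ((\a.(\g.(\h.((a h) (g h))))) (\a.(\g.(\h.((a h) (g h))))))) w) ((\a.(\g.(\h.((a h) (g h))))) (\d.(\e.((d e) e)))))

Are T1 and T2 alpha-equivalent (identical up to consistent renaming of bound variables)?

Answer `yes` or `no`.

Answer: yes

Derivation:
Term 1: (((((((\a.a) w) u) u) ((\f.(\g.(\h.((f h) (g h))))) (\f.(\g.(\h.((f h) (g h))))))) w) ((\f.(\g.(\h.((f h) (g h))))) (\d.(\e.((d e) e)))))
Term 2: (((((((\f.f) w) u) u) ((\a.(\g.(\h.((a h) (g h))))) (\a.(\g.(\h.((a h) (g h))))))) w) ((\a.(\g.(\h.((a h) (g h))))) (\d.(\e.((d e) e)))))
Alpha-equivalence: compare structure up to binder renaming.
Result: True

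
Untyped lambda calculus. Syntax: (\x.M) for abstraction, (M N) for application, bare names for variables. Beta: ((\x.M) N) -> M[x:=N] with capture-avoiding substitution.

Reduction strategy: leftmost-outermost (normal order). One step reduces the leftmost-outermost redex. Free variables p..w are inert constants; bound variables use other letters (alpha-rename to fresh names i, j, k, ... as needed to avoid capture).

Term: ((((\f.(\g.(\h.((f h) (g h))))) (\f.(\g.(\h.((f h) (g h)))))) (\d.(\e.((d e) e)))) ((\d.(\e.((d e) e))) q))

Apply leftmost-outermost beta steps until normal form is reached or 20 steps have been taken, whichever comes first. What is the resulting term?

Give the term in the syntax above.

Step 0: ((((\f.(\g.(\h.((f h) (g h))))) (\f.(\g.(\h.((f h) (g h)))))) (\d.(\e.((d e) e)))) ((\d.(\e.((d e) e))) q))
Step 1: (((\g.(\h.(((\f.(\g.(\h.((f h) (g h))))) h) (g h)))) (\d.(\e.((d e) e)))) ((\d.(\e.((d e) e))) q))
Step 2: ((\h.(((\f.(\g.(\h.((f h) (g h))))) h) ((\d.(\e.((d e) e))) h))) ((\d.(\e.((d e) e))) q))
Step 3: (((\f.(\g.(\h.((f h) (g h))))) ((\d.(\e.((d e) e))) q)) ((\d.(\e.((d e) e))) ((\d.(\e.((d e) e))) q)))
Step 4: ((\g.(\h.((((\d.(\e.((d e) e))) q) h) (g h)))) ((\d.(\e.((d e) e))) ((\d.(\e.((d e) e))) q)))
Step 5: (\h.((((\d.(\e.((d e) e))) q) h) (((\d.(\e.((d e) e))) ((\d.(\e.((d e) e))) q)) h)))
Step 6: (\h.(((\e.((q e) e)) h) (((\d.(\e.((d e) e))) ((\d.(\e.((d e) e))) q)) h)))
Step 7: (\h.(((q h) h) (((\d.(\e.((d e) e))) ((\d.(\e.((d e) e))) q)) h)))
Step 8: (\h.(((q h) h) ((\e.((((\d.(\e.((d e) e))) q) e) e)) h)))
Step 9: (\h.(((q h) h) ((((\d.(\e.((d e) e))) q) h) h)))
Step 10: (\h.(((q h) h) (((\e.((q e) e)) h) h)))
Step 11: (\h.(((q h) h) (((q h) h) h)))

Answer: (\h.(((q h) h) (((q h) h) h)))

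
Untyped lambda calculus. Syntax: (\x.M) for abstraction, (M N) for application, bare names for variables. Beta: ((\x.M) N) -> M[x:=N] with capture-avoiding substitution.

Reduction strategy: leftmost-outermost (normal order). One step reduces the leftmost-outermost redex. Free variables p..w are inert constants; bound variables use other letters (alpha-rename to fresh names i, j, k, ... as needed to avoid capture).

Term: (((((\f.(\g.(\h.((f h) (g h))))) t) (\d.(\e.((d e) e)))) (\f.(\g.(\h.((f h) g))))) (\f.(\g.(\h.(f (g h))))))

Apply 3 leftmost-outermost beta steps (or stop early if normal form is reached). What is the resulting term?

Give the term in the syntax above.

Step 0: (((((\f.(\g.(\h.((f h) (g h))))) t) (\d.(\e.((d e) e)))) (\f.(\g.(\h.((f h) g))))) (\f.(\g.(\h.(f (g h))))))
Step 1: ((((\g.(\h.((t h) (g h)))) (\d.(\e.((d e) e)))) (\f.(\g.(\h.((f h) g))))) (\f.(\g.(\h.(f (g h))))))
Step 2: (((\h.((t h) ((\d.(\e.((d e) e))) h))) (\f.(\g.(\h.((f h) g))))) (\f.(\g.(\h.(f (g h))))))
Step 3: (((t (\f.(\g.(\h.((f h) g))))) ((\d.(\e.((d e) e))) (\f.(\g.(\h.((f h) g)))))) (\f.(\g.(\h.(f (g h))))))

Answer: (((t (\f.(\g.(\h.((f h) g))))) ((\d.(\e.((d e) e))) (\f.(\g.(\h.((f h) g)))))) (\f.(\g.(\h.(f (g h))))))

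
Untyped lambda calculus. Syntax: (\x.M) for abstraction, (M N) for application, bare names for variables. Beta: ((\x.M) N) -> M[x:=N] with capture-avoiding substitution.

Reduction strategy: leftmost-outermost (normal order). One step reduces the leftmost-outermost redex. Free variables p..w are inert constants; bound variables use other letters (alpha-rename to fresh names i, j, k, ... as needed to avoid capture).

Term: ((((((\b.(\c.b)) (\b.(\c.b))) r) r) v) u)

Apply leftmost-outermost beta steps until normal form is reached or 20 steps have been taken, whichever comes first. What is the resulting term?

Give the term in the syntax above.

Step 0: ((((((\b.(\c.b)) (\b.(\c.b))) r) r) v) u)
Step 1: (((((\c.(\b.(\c.b))) r) r) v) u)
Step 2: ((((\b.(\c.b)) r) v) u)
Step 3: (((\c.r) v) u)
Step 4: (r u)

Answer: (r u)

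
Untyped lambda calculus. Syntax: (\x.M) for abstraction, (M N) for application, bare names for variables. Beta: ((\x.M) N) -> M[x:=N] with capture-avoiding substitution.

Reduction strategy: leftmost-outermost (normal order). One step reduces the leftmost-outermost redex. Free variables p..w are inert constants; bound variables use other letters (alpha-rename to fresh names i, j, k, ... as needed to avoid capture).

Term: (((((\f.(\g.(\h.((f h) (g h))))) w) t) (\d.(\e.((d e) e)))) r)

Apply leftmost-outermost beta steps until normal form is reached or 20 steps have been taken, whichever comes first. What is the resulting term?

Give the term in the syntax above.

Step 0: (((((\f.(\g.(\h.((f h) (g h))))) w) t) (\d.(\e.((d e) e)))) r)
Step 1: ((((\g.(\h.((w h) (g h)))) t) (\d.(\e.((d e) e)))) r)
Step 2: (((\h.((w h) (t h))) (\d.(\e.((d e) e)))) r)
Step 3: (((w (\d.(\e.((d e) e)))) (t (\d.(\e.((d e) e))))) r)

Answer: (((w (\d.(\e.((d e) e)))) (t (\d.(\e.((d e) e))))) r)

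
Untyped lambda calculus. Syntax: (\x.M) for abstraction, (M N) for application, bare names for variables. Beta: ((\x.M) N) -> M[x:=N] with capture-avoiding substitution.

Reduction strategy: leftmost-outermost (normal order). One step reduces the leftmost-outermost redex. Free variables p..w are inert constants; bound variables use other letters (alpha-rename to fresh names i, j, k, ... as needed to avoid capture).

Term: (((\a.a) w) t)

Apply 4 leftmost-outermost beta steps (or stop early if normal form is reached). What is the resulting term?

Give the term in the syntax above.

Step 0: (((\a.a) w) t)
Step 1: (w t)
Step 2: (normal form reached)

Answer: (w t)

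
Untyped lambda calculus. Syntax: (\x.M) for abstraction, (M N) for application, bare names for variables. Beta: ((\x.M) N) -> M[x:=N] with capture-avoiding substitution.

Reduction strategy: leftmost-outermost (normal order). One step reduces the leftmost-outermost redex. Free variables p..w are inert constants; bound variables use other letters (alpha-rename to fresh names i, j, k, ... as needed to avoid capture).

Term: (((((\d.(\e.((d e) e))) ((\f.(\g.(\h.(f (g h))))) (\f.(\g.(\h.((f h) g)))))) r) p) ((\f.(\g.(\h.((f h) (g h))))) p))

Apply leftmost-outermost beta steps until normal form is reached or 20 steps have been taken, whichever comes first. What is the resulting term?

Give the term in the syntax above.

Step 0: (((((\d.(\e.((d e) e))) ((\f.(\g.(\h.(f (g h))))) (\f.(\g.(\h.((f h) g)))))) r) p) ((\f.(\g.(\h.((f h) (g h))))) p))
Step 1: ((((\e.((((\f.(\g.(\h.(f (g h))))) (\f.(\g.(\h.((f h) g))))) e) e)) r) p) ((\f.(\g.(\h.((f h) (g h))))) p))
Step 2: ((((((\f.(\g.(\h.(f (g h))))) (\f.(\g.(\h.((f h) g))))) r) r) p) ((\f.(\g.(\h.((f h) (g h))))) p))
Step 3: (((((\g.(\h.((\f.(\g.(\h.((f h) g)))) (g h)))) r) r) p) ((\f.(\g.(\h.((f h) (g h))))) p))
Step 4: ((((\h.((\f.(\g.(\h.((f h) g)))) (r h))) r) p) ((\f.(\g.(\h.((f h) (g h))))) p))
Step 5: ((((\f.(\g.(\h.((f h) g)))) (r r)) p) ((\f.(\g.(\h.((f h) (g h))))) p))
Step 6: (((\g.(\h.(((r r) h) g))) p) ((\f.(\g.(\h.((f h) (g h))))) p))
Step 7: ((\h.(((r r) h) p)) ((\f.(\g.(\h.((f h) (g h))))) p))
Step 8: (((r r) ((\f.(\g.(\h.((f h) (g h))))) p)) p)
Step 9: (((r r) (\g.(\h.((p h) (g h))))) p)

Answer: (((r r) (\g.(\h.((p h) (g h))))) p)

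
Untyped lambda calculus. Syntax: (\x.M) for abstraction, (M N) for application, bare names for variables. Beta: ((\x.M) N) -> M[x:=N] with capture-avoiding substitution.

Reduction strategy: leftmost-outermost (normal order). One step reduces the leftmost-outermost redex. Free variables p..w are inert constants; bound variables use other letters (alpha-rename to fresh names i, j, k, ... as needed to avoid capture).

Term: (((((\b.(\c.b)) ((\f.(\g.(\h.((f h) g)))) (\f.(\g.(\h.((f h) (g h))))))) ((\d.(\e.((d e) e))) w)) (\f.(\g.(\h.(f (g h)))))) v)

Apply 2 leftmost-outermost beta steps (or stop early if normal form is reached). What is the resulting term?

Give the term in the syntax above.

Step 0: (((((\b.(\c.b)) ((\f.(\g.(\h.((f h) g)))) (\f.(\g.(\h.((f h) (g h))))))) ((\d.(\e.((d e) e))) w)) (\f.(\g.(\h.(f (g h)))))) v)
Step 1: ((((\c.((\f.(\g.(\h.((f h) g)))) (\f.(\g.(\h.((f h) (g h))))))) ((\d.(\e.((d e) e))) w)) (\f.(\g.(\h.(f (g h)))))) v)
Step 2: ((((\f.(\g.(\h.((f h) g)))) (\f.(\g.(\h.((f h) (g h)))))) (\f.(\g.(\h.(f (g h)))))) v)

Answer: ((((\f.(\g.(\h.((f h) g)))) (\f.(\g.(\h.((f h) (g h)))))) (\f.(\g.(\h.(f (g h)))))) v)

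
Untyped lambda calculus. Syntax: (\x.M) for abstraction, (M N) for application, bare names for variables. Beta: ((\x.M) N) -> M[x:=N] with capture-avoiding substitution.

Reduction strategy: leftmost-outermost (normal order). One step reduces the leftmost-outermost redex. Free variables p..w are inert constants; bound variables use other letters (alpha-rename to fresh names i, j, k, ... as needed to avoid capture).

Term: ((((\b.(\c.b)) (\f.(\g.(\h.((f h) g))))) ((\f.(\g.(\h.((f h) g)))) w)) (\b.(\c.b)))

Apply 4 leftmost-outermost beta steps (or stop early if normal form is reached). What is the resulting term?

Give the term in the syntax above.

Step 0: ((((\b.(\c.b)) (\f.(\g.(\h.((f h) g))))) ((\f.(\g.(\h.((f h) g)))) w)) (\b.(\c.b)))
Step 1: (((\c.(\f.(\g.(\h.((f h) g))))) ((\f.(\g.(\h.((f h) g)))) w)) (\b.(\c.b)))
Step 2: ((\f.(\g.(\h.((f h) g)))) (\b.(\c.b)))
Step 3: (\g.(\h.(((\b.(\c.b)) h) g)))
Step 4: (\g.(\h.((\c.h) g)))

Answer: (\g.(\h.((\c.h) g)))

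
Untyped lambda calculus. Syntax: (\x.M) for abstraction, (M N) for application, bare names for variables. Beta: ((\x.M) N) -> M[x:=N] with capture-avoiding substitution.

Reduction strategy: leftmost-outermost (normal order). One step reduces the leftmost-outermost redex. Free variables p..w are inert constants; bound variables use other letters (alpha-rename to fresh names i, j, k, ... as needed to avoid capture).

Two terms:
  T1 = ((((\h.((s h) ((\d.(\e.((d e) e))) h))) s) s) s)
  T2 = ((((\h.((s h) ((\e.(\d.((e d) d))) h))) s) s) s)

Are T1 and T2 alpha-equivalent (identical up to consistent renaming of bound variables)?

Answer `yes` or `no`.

Term 1: ((((\h.((s h) ((\d.(\e.((d e) e))) h))) s) s) s)
Term 2: ((((\h.((s h) ((\e.(\d.((e d) d))) h))) s) s) s)
Alpha-equivalence: compare structure up to binder renaming.
Result: True

Answer: yes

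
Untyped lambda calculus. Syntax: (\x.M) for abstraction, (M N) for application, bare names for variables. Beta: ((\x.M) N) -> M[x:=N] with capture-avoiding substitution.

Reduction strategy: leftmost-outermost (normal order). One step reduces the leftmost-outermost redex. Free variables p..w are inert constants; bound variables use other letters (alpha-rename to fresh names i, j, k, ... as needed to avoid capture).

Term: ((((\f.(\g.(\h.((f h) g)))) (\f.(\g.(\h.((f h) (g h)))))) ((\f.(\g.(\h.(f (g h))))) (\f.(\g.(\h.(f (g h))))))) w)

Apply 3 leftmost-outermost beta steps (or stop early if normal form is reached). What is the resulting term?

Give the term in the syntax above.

Answer: (((\f.(\g.(\h.((f h) (g h))))) w) ((\f.(\g.(\h.(f (g h))))) (\f.(\g.(\h.(f (g h)))))))

Derivation:
Step 0: ((((\f.(\g.(\h.((f h) g)))) (\f.(\g.(\h.((f h) (g h)))))) ((\f.(\g.(\h.(f (g h))))) (\f.(\g.(\h.(f (g h))))))) w)
Step 1: (((\g.(\h.(((\f.(\g.(\h.((f h) (g h))))) h) g))) ((\f.(\g.(\h.(f (g h))))) (\f.(\g.(\h.(f (g h))))))) w)
Step 2: ((\h.(((\f.(\g.(\h.((f h) (g h))))) h) ((\f.(\g.(\h.(f (g h))))) (\f.(\g.(\h.(f (g h)))))))) w)
Step 3: (((\f.(\g.(\h.((f h) (g h))))) w) ((\f.(\g.(\h.(f (g h))))) (\f.(\g.(\h.(f (g h)))))))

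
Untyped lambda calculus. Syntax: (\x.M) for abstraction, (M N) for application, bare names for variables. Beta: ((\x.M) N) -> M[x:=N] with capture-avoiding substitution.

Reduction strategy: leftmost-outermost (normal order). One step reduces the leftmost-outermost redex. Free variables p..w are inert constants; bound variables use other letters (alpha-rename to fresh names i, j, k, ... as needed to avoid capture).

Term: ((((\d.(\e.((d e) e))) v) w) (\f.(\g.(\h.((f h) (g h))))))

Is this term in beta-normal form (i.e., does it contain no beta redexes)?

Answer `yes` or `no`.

Answer: no

Derivation:
Term: ((((\d.(\e.((d e) e))) v) w) (\f.(\g.(\h.((f h) (g h))))))
Found 1 beta redex(es).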